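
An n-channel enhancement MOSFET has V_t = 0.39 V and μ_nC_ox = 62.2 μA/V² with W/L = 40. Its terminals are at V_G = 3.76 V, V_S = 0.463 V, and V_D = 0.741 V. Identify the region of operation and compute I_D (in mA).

Triode; I_D = 1.91 mA

V_GS = V_G − V_S = 3.76 − 0.463 = 3.3 V; V_DS = V_D − V_S = 0.741 − 0.463 = 0.278 V.
k_n = μ_nC_ox · (W/L) = 2.488 mA/V².
V_ov = V_GS − V_t = 3.3 − 0.39 = 2.91 V.
Since V_DS = 0.278 V < V_ov = 2.91 V, the device is in the triode region.
I_D = k_n [V_ov · V_DS − ½ V_DS²] = 2.488 × [2.91 × 0.278 − 0.5 × 0.278²] = 1.91 mA.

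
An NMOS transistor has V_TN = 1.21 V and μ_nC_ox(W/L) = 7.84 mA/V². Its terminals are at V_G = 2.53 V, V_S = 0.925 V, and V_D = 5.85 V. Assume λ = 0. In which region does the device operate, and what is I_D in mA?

Saturation; I_D = 0.612 mA

V_GS = V_G − V_S = 2.53 − 0.925 = 1.6 V; V_DS = V_D − V_S = 5.85 − 0.925 = 4.92 V.
V_ov = V_GS − V_TN = 1.6 − 1.21 = 0.395 V.
Since V_DS = 4.92 V ≥ V_ov = 0.395 V, the device is in saturation.
I_D = ½ k_n V_ov² = 0.5 × 7.84 × 0.395² = 0.612 mA.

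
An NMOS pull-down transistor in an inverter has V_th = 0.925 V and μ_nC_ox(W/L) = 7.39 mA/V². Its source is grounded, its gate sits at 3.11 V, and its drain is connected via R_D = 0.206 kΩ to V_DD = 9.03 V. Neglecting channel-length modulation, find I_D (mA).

I_D = 17.6 mA

V_GS = V_G = 3.11 V, so V_ov = 3.11 − 0.925 = 2.18 V.
Assume saturation: I_D = ½ k_n V_ov² = 0.5 × 7.39 × 2.18² = 17.6 mA, giving V_DS = V_DD − I_D R_D = 9.03 − 17.6 × 0.206 = 5.4 V.
V_DS = 5.4 V ≥ V_ov = 2.18 V, confirming saturation.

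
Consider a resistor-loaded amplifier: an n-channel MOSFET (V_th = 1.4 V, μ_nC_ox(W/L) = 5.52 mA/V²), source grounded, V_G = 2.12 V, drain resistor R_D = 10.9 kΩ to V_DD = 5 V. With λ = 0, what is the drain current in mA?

V_GS = V_G = 2.12 V, so V_ov = 2.12 − 1.4 = 0.72 V.
Assume saturation: I_D = ½ k_n V_ov² = 0.5 × 5.52 × 0.72² = 1.43 mA, giving V_DS = V_DD − I_D R_D = 5 − 1.43 × 10.9 = -10.6 V.
But -10.6 V < V_ov = 0.72 V, so the device is actually in triode.
In triode I_D = k_n[V_ov V_DS − ½ V_DS²] and I_D = (V_DD − V_DS)/R_D. Equating: 30.1 V_DS² − 44.32 V_DS + 5 = 0, giving V_DS = 0.123 V (the root below V_ov).
I_D = (5 − 0.123) / 10.9 = 0.447 mA.

I_D = 0.447 mA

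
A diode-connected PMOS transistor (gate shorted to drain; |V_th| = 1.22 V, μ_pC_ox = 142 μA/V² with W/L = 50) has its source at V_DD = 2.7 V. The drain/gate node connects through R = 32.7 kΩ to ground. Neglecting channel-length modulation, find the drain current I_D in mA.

With gate tied to drain, V_SG = V_SD ≥ V_SG − |V_th|, so the device is in saturation.
k_p = μ_pC_ox · (W/L) = 7.1 mA/V².
KCL at the drain: ½ k_p (V_SG − |V_th|)² = (V_DD − V_SG)/R.
Let x = V_SG − 1.22. Then 116 x² + x − 1.48 = 0, giving x = 0.109 V (positive root), so V_SG = 1.33 V.
I_D = (V_DD − V_SG)/R = (2.7 − 1.33) / 32.7 = 0.0419 mA.

I_D = 0.0419 mA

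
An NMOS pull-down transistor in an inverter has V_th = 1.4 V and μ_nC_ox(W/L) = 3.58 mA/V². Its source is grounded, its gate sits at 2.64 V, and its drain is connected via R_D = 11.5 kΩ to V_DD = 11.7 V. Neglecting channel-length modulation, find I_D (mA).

I_D = 0.996 mA

V_GS = V_G = 2.64 V, so V_ov = 2.64 − 1.4 = 1.24 V.
Assume saturation: I_D = ½ k_n V_ov² = 0.5 × 3.58 × 1.24² = 2.75 mA, giving V_DS = V_DD − I_D R_D = 11.7 − 2.75 × 11.5 = -20 V.
But -20 V < V_ov = 1.24 V, so the device is actually in triode.
In triode I_D = k_n[V_ov V_DS − ½ V_DS²] and I_D = (V_DD − V_DS)/R_D. Equating: 20.6 V_DS² − 52.05 V_DS + 11.7 = 0, giving V_DS = 0.249 V (the root below V_ov).
I_D = (11.7 − 0.249) / 11.5 = 0.996 mA.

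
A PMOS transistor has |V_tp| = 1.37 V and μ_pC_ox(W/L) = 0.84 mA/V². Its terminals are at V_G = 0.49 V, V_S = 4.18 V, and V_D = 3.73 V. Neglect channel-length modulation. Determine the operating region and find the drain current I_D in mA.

V_SG = V_S − V_G = 4.18 − 0.49 = 3.69 V; V_SD = V_S − V_D = 4.18 − 3.73 = 0.45 V.
V_ov = V_SG − |V_tp| = 3.69 − 1.37 = 2.32 V.
Since V_SD = 0.45 V < V_ov = 2.32 V, the device is in the triode region.
I_D = k_p [V_ov · V_SD − ½ V_SD²] = 0.84 × [2.32 × 0.45 − 0.5 × 0.45²] = 0.792 mA.

Triode; I_D = 0.792 mA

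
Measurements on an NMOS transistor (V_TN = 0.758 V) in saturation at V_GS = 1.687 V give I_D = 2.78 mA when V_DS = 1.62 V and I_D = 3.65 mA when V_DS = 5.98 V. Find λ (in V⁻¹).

λ = 0.0812 V⁻¹

With V_GS fixed, I_D ∝ (1 + λ V_DS) in saturation, so I_D2/I_D1 = (1 + λ V_DS2)/(1 + λ V_DS1).
3.65/2.78 = 1.313 = (1 + 5.98 λ)/(1 + 1.62 λ).
Solving: λ (I_D1 V_DS2 − I_D2 V_DS1) = I_D2 − I_D1, so λ = (3.65 − 2.78) / (2.78 × 5.98 − 3.65 × 1.62) = 0.87 / 10.7 = 0.0812 V⁻¹.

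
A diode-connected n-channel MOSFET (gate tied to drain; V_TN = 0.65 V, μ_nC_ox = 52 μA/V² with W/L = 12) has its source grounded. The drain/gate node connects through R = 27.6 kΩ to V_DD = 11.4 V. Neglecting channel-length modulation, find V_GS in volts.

V_GS = 1.71 V

With gate tied to drain, V_GS = V_DS ≥ V_GS − V_TN, so the device is in saturation.
k_n = μ_nC_ox · (W/L) = 0.624 mA/V².
KCL at the drain: ½ k_n (V_GS − V_TN)² = (V_DD − V_GS)/R.
Let x = V_GS − 0.65. Then 8.61 x² + x − 10.75 = 0, giving x = 1.06 V (positive root), so V_GS = 1.71 V.
I_D = (V_DD − V_GS)/R = (11.4 − 1.71) / 27.6 = 0.351 mA.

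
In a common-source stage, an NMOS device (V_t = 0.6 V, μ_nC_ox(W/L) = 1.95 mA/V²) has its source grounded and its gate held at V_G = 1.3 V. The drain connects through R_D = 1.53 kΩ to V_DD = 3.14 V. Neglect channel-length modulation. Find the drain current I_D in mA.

I_D = 0.478 mA

V_GS = V_G = 1.3 V, so V_ov = 1.3 − 0.6 = 0.7 V.
Assume saturation: I_D = ½ k_n V_ov² = 0.5 × 1.95 × 0.7² = 0.478 mA, giving V_DS = V_DD − I_D R_D = 3.14 − 0.478 × 1.53 = 2.41 V.
V_DS = 2.41 V ≥ V_ov = 0.7 V, confirming saturation.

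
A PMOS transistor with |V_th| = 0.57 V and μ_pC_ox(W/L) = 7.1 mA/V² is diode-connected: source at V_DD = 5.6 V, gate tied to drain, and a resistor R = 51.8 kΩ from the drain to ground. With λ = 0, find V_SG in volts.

V_SG = 0.733 V

With gate tied to drain, V_SG = V_SD ≥ V_SG − |V_th|, so the device is in saturation.
KCL at the drain: ½ k_p (V_SG − |V_th|)² = (V_DD − V_SG)/R.
Let x = V_SG − 0.57. Then 184 x² + x − 5.03 = 0, giving x = 0.163 V (positive root), so V_SG = 0.733 V.
I_D = (V_DD − V_SG)/R = (5.6 − 0.733) / 51.8 = 0.094 mA.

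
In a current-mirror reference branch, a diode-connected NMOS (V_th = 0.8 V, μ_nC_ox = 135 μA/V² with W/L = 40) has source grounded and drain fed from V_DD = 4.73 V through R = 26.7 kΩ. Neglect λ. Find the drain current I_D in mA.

With gate tied to drain, V_GS = V_DS ≥ V_GS − V_th, so the device is in saturation.
k_n = μ_nC_ox · (W/L) = 5.4 mA/V².
KCL at the drain: ½ k_n (V_GS − V_th)² = (V_DD − V_GS)/R.
Let x = V_GS − 0.8. Then 72.1 x² + x − 3.93 = 0, giving x = 0.227 V (positive root), so V_GS = 1.03 V.
I_D = (V_DD − V_GS)/R = (4.73 − 1.03) / 26.7 = 0.139 mA.

I_D = 0.139 mA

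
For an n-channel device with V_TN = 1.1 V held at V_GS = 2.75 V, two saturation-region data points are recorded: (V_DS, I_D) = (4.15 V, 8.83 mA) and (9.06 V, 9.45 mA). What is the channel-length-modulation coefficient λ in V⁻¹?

With V_GS fixed, I_D ∝ (1 + λ V_DS) in saturation, so I_D2/I_D1 = (1 + λ V_DS2)/(1 + λ V_DS1).
9.45/8.83 = 1.07 = (1 + 9.06 λ)/(1 + 4.15 λ).
Solving: λ (I_D1 V_DS2 − I_D2 V_DS1) = I_D2 − I_D1, so λ = (9.45 − 8.83) / (8.83 × 9.06 − 9.45 × 4.15) = 0.62 / 40.8 = 0.0152 V⁻¹.

λ = 0.0152 V⁻¹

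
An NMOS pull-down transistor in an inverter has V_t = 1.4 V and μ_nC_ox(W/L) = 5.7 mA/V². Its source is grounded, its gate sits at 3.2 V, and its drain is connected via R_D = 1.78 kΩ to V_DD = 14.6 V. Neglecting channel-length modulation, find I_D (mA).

V_GS = V_G = 3.2 V, so V_ov = 3.2 − 1.4 = 1.8 V.
Assume saturation: I_D = ½ k_n V_ov² = 0.5 × 5.7 × 1.8² = 9.23 mA, giving V_DS = V_DD − I_D R_D = 14.6 − 9.23 × 1.78 = -1.84 V.
But -1.84 V < V_ov = 1.8 V, so the device is actually in triode.
In triode I_D = k_n[V_ov V_DS − ½ V_DS²] and I_D = (V_DD − V_DS)/R_D. Equating: 5.07 V_DS² − 19.26 V_DS + 14.6 = 0, giving V_DS = 1.05 V (the root below V_ov).
I_D = (14.6 − 1.05) / 1.78 = 7.61 mA.

I_D = 7.61 mA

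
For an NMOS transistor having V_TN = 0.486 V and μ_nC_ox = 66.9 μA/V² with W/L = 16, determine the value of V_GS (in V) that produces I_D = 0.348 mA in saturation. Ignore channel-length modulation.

V_GS = 1.29 V

k_n = μ_nC_ox · (W/L) = 1.07 mA/V².
In saturation I_D = ½ k_n (V_GS − V_TN)², so V_GS − V_TN = √(2 I_D / k_n) = √(2 × 0.348 / 1.07) = 0.806 V.
V_GS = 0.486 + 0.806 = 1.29 V.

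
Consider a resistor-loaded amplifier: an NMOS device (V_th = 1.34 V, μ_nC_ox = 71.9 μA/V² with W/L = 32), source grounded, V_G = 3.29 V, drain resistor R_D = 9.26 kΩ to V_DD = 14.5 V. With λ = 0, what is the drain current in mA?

I_D = 1.53 mA

V_GS = V_G = 3.29 V, so V_ov = 3.29 − 1.34 = 1.95 V.
k_n = μ_nC_ox · (W/L) = 2.301 mA/V².
Assume saturation: I_D = ½ k_n V_ov² = 0.5 × 2.301 × 1.95² = 4.37 mA, giving V_DS = V_DD − I_D R_D = 14.5 − 4.37 × 9.26 = -26 V.
But -26 V < V_ov = 1.95 V, so the device is actually in triode.
In triode I_D = k_n[V_ov V_DS − ½ V_DS²] and I_D = (V_DD − V_DS)/R_D. Equating: 10.7 V_DS² − 42.55 V_DS + 14.5 = 0, giving V_DS = 0.376 V (the root below V_ov).
I_D = (14.5 − 0.376) / 9.26 = 1.53 mA.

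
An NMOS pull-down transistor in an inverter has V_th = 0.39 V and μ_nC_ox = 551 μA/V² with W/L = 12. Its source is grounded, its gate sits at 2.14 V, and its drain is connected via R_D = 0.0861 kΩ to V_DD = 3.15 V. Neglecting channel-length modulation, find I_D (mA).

I_D = 10.1 mA

V_GS = V_G = 2.14 V, so V_ov = 2.14 − 0.39 = 1.75 V.
k_n = μ_nC_ox · (W/L) = 6.612 mA/V².
Assume saturation: I_D = ½ k_n V_ov² = 0.5 × 6.612 × 1.75² = 10.1 mA, giving V_DS = V_DD − I_D R_D = 3.15 − 10.1 × 0.0861 = 2.28 V.
V_DS = 2.28 V ≥ V_ov = 1.75 V, confirming saturation.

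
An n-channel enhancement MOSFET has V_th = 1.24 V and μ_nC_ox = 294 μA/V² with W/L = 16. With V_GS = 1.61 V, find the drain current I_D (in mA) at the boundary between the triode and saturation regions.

At the boundary V_DS = V_ov = V_GS − V_th = 1.61 − 1.24 = 0.37 V.
k_n = μ_nC_ox · (W/L) = 4.704 mA/V².
I_D = ½ k_n V_ov² = 0.5 × 4.704 × 0.37² = 0.322 mA.

I_D = 0.322 mA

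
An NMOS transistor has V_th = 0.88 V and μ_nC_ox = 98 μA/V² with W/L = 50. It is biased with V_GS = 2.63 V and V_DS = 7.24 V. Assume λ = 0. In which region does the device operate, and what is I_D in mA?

k_n = μ_nC_ox · (W/L) = 4.9 mA/V².
V_ov = V_GS − V_th = 2.63 − 0.88 = 1.75 V.
Since V_DS = 7.24 V ≥ V_ov = 1.75 V, the device is in saturation.
I_D = ½ k_n V_ov² = 0.5 × 4.9 × 1.75² = 7.5 mA.

Saturation; I_D = 7.50 mA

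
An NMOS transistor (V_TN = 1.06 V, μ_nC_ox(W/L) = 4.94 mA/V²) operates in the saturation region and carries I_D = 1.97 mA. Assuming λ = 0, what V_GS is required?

V_GS = 1.95 V

In saturation I_D = ½ k_n (V_GS − V_TN)², so V_GS − V_TN = √(2 I_D / k_n) = √(2 × 1.97 / 4.94) = 0.893 V.
V_GS = 1.06 + 0.893 = 1.95 V.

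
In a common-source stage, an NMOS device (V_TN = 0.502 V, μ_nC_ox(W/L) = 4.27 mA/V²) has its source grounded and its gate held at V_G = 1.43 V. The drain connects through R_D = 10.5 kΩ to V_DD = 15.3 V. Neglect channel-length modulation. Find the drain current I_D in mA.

V_GS = V_G = 1.43 V, so V_ov = 1.43 − 0.502 = 0.928 V.
Assume saturation: I_D = ½ k_n V_ov² = 0.5 × 4.27 × 0.928² = 1.84 mA, giving V_DS = V_DD − I_D R_D = 15.3 − 1.84 × 10.5 = -4.01 V.
But -4.01 V < V_ov = 0.928 V, so the device is actually in triode.
In triode I_D = k_n[V_ov V_DS − ½ V_DS²] and I_D = (V_DD − V_DS)/R_D. Equating: 22.4 V_DS² − 42.61 V_DS + 15.3 = 0, giving V_DS = 0.481 V (the root below V_ov).
I_D = (15.3 − 0.481) / 10.5 = 1.41 mA.

I_D = 1.41 mA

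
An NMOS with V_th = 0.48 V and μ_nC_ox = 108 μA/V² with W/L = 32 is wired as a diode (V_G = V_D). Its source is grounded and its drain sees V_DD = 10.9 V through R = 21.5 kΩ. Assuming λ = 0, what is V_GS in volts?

With gate tied to drain, V_GS = V_DS ≥ V_GS − V_th, so the device is in saturation.
k_n = μ_nC_ox · (W/L) = 3.456 mA/V².
KCL at the drain: ½ k_n (V_GS − V_th)² = (V_DD − V_GS)/R.
Let x = V_GS − 0.48. Then 37.2 x² + x − 10.42 = 0, giving x = 0.516 V (positive root), so V_GS = 0.996 V.
I_D = (V_DD − V_GS)/R = (10.9 − 0.996) / 21.5 = 0.461 mA.

V_GS = 0.996 V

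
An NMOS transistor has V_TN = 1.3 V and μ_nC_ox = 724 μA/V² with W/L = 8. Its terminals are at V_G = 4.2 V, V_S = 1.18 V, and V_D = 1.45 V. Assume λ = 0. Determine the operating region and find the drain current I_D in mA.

Triode; I_D = 2.48 mA

V_GS = V_G − V_S = 4.2 − 1.18 = 3.02 V; V_DS = V_D − V_S = 1.45 − 1.18 = 0.27 V.
k_n = μ_nC_ox · (W/L) = 5.792 mA/V².
V_ov = V_GS − V_TN = 3.02 − 1.3 = 1.72 V.
Since V_DS = 0.27 V < V_ov = 1.72 V, the device is in the triode region.
I_D = k_n [V_ov · V_DS − ½ V_DS²] = 5.792 × [1.72 × 0.27 − 0.5 × 0.27²] = 2.48 mA.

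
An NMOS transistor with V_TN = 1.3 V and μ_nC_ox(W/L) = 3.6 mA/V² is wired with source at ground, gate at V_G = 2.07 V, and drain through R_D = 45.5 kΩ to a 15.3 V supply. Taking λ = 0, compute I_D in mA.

I_D = 0.333 mA

V_GS = V_G = 2.07 V, so V_ov = 2.07 − 1.3 = 0.77 V.
Assume saturation: I_D = ½ k_n V_ov² = 0.5 × 3.6 × 0.77² = 1.07 mA, giving V_DS = V_DD − I_D R_D = 15.3 − 1.07 × 45.5 = -33.3 V.
But -33.3 V < V_ov = 0.77 V, so the device is actually in triode.
In triode I_D = k_n[V_ov V_DS − ½ V_DS²] and I_D = (V_DD − V_DS)/R_D. Equating: 81.9 V_DS² − 127.1 V_DS + 15.3 = 0, giving V_DS = 0.131 V (the root below V_ov).
I_D = (15.3 − 0.131) / 45.5 = 0.333 mA.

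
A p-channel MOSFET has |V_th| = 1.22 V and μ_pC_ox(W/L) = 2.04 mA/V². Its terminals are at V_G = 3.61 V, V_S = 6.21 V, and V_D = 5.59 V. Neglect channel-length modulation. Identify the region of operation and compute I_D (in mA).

Triode; I_D = 1.35 mA

V_SG = V_S − V_G = 6.21 − 3.61 = 2.6 V; V_SD = V_S − V_D = 6.21 − 5.59 = 0.62 V.
V_ov = V_SG − |V_th| = 2.6 − 1.22 = 1.38 V.
Since V_SD = 0.62 V < V_ov = 1.38 V, the device is in the triode region.
I_D = k_p [V_ov · V_SD − ½ V_SD²] = 2.04 × [1.38 × 0.62 − 0.5 × 0.62²] = 1.35 mA.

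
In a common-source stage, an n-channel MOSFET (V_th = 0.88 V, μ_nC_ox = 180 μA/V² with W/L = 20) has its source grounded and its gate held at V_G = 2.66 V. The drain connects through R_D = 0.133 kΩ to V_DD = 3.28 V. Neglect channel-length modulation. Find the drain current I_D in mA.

V_GS = V_G = 2.66 V, so V_ov = 2.66 − 0.88 = 1.78 V.
k_n = μ_nC_ox · (W/L) = 3.6 mA/V².
Assume saturation: I_D = ½ k_n V_ov² = 0.5 × 3.6 × 1.78² = 5.7 mA, giving V_DS = V_DD − I_D R_D = 3.28 − 5.7 × 0.133 = 2.52 V.
V_DS = 2.52 V ≥ V_ov = 1.78 V, confirming saturation.

I_D = 5.70 mA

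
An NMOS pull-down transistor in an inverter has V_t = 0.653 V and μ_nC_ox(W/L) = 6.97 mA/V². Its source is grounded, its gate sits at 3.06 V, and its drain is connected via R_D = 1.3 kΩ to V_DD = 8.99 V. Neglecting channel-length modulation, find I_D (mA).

V_GS = V_G = 3.06 V, so V_ov = 3.06 − 0.653 = 2.41 V.
Assume saturation: I_D = ½ k_n V_ov² = 0.5 × 6.97 × 2.41² = 20.2 mA, giving V_DS = V_DD − I_D R_D = 8.99 − 20.2 × 1.3 = -17.3 V.
But -17.3 V < V_ov = 2.41 V, so the device is actually in triode.
In triode I_D = k_n[V_ov V_DS − ½ V_DS²] and I_D = (V_DD − V_DS)/R_D. Equating: 4.53 V_DS² − 22.81 V_DS + 8.99 = 0, giving V_DS = 0.431 V (the root below V_ov).
I_D = (8.99 − 0.431) / 1.3 = 6.58 mA.

I_D = 6.58 mA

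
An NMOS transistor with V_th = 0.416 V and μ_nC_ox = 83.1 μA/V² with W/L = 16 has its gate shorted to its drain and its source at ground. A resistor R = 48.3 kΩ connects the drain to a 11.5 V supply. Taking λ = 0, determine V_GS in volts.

With gate tied to drain, V_GS = V_DS ≥ V_GS − V_th, so the device is in saturation.
k_n = μ_nC_ox · (W/L) = 1.33 mA/V².
KCL at the drain: ½ k_n (V_GS − V_th)² = (V_DD − V_GS)/R.
Let x = V_GS − 0.416. Then 32.1 x² + x − 11.08 = 0, giving x = 0.572 V (positive root), so V_GS = 0.988 V.
I_D = (V_DD − V_GS)/R = (11.5 − 0.988) / 48.3 = 0.218 mA.

V_GS = 0.988 V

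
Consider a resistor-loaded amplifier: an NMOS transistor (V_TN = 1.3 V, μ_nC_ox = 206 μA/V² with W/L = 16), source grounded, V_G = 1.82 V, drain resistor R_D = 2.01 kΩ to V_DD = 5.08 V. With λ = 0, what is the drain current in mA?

V_GS = V_G = 1.82 V, so V_ov = 1.82 − 1.3 = 0.52 V.
k_n = μ_nC_ox · (W/L) = 3.296 mA/V².
Assume saturation: I_D = ½ k_n V_ov² = 0.5 × 3.296 × 0.52² = 0.446 mA, giving V_DS = V_DD − I_D R_D = 5.08 − 0.446 × 2.01 = 4.18 V.
V_DS = 4.18 V ≥ V_ov = 0.52 V, confirming saturation.

I_D = 0.446 mA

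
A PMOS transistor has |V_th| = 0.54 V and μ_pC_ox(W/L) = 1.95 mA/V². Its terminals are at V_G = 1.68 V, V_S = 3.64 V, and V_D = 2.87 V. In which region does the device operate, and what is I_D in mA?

V_SG = V_S − V_G = 3.64 − 1.68 = 1.96 V; V_SD = V_S − V_D = 3.64 − 2.87 = 0.77 V.
V_ov = V_SG − |V_th| = 1.96 − 0.54 = 1.42 V.
Since V_SD = 0.77 V < V_ov = 1.42 V, the device is in the triode region.
I_D = k_p [V_ov · V_SD − ½ V_SD²] = 1.95 × [1.42 × 0.77 − 0.5 × 0.77²] = 1.55 mA.

Triode; I_D = 1.55 mA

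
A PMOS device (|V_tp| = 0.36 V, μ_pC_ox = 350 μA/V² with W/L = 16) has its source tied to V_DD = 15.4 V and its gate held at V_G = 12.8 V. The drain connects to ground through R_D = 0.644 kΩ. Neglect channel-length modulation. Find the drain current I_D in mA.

V_SG = V_DD − V_G = 15.4 − 12.8 = 2.6 V, so V_ov = 2.6 − 0.36 = 2.24 V.
k_p = μ_pC_ox · (W/L) = 5.6 mA/V².
Assume saturation: I_D = ½ k_p V_ov² = 0.5 × 5.6 × 2.24² = 14 mA, giving V_SD = V_DD − I_D R_D = 15.4 − 14 × 0.644 = 6.35 V.
V_SD = 6.35 V ≥ V_ov = 2.24 V, confirming saturation.

I_D = 14.0 mA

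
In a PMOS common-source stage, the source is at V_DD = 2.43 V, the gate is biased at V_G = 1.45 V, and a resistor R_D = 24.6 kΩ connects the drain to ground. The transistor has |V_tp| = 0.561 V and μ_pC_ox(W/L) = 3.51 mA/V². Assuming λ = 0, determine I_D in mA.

I_D = 0.0959 mA

V_SG = V_DD − V_G = 2.43 − 1.45 = 0.98 V, so V_ov = 0.98 − 0.561 = 0.419 V.
Assume saturation: I_D = ½ k_p V_ov² = 0.5 × 3.51 × 0.419² = 0.308 mA, giving V_SD = V_DD − I_D R_D = 2.43 − 0.308 × 24.6 = -5.15 V.
But -5.15 V < V_ov = 0.419 V, so the device is actually in triode.
In triode I_D = k_p[V_ov V_SD − ½ V_SD²] and I_D = (V_DD − V_SD)/R_D. Equating: 43.2 V_SD² − 37.18 V_SD + 2.43 = 0, giving V_SD = 0.0713 V (the root below V_ov).
I_D = (2.43 − 0.0713) / 24.6 = 0.0959 mA.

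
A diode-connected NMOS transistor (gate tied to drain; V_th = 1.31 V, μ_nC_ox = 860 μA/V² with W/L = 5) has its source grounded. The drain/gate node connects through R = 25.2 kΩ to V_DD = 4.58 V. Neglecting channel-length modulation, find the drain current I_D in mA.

I_D = 0.120 mA

With gate tied to drain, V_GS = V_DS ≥ V_GS − V_th, so the device is in saturation.
k_n = μ_nC_ox · (W/L) = 4.3 mA/V².
KCL at the drain: ½ k_n (V_GS − V_th)² = (V_DD − V_GS)/R.
Let x = V_GS − 1.31. Then 54.2 x² + x − 3.27 = 0, giving x = 0.237 V (positive root), so V_GS = 1.55 V.
I_D = (V_DD − V_GS)/R = (4.58 − 1.55) / 25.2 = 0.12 mA.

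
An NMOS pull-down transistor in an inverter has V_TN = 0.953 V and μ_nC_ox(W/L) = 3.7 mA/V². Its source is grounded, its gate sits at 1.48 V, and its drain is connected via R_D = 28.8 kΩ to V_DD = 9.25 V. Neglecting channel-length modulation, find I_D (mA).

I_D = 0.314 mA

V_GS = V_G = 1.48 V, so V_ov = 1.48 − 0.953 = 0.527 V.
Assume saturation: I_D = ½ k_n V_ov² = 0.5 × 3.7 × 0.527² = 0.514 mA, giving V_DS = V_DD − I_D R_D = 9.25 − 0.514 × 28.8 = -5.55 V.
But -5.55 V < V_ov = 0.527 V, so the device is actually in triode.
In triode I_D = k_n[V_ov V_DS − ½ V_DS²] and I_D = (V_DD − V_DS)/R_D. Equating: 53.3 V_DS² − 57.16 V_DS + 9.25 = 0, giving V_DS = 0.199 V (the root below V_ov).
I_D = (9.25 − 0.199) / 28.8 = 0.314 mA.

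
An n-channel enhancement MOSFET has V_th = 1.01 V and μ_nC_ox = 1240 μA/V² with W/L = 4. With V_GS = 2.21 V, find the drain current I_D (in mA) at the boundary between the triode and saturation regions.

I_D = 3.57 mA

At the boundary V_DS = V_ov = V_GS − V_th = 2.21 − 1.01 = 1.2 V.
k_n = μ_nC_ox · (W/L) = 4.96 mA/V².
I_D = ½ k_n V_ov² = 0.5 × 4.96 × 1.2² = 3.57 mA.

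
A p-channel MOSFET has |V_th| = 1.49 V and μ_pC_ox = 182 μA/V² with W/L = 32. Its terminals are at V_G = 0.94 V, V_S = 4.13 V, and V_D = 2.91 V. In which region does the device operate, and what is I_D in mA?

Triode; I_D = 7.74 mA

V_SG = V_S − V_G = 4.13 − 0.94 = 3.19 V; V_SD = V_S − V_D = 4.13 − 2.91 = 1.22 V.
k_p = μ_pC_ox · (W/L) = 5.824 mA/V².
V_ov = V_SG − |V_th| = 3.19 − 1.49 = 1.7 V.
Since V_SD = 1.22 V < V_ov = 1.7 V, the device is in the triode region.
I_D = k_p [V_ov · V_SD − ½ V_SD²] = 5.824 × [1.7 × 1.22 − 0.5 × 1.22²] = 7.74 mA.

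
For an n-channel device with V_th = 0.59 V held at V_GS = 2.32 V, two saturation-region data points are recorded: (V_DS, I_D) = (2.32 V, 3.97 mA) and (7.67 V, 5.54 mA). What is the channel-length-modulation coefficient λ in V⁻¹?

λ = 0.0892 V⁻¹

With V_GS fixed, I_D ∝ (1 + λ V_DS) in saturation, so I_D2/I_D1 = (1 + λ V_DS2)/(1 + λ V_DS1).
5.54/3.97 = 1.395 = (1 + 7.67 λ)/(1 + 2.32 λ).
Solving: λ (I_D1 V_DS2 − I_D2 V_DS1) = I_D2 − I_D1, so λ = (5.54 − 3.97) / (3.97 × 7.67 − 5.54 × 2.32) = 1.57 / 17.6 = 0.0892 V⁻¹.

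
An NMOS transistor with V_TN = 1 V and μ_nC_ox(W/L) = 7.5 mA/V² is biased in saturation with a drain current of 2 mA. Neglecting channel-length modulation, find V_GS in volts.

In saturation I_D = ½ k_n (V_GS − V_TN)², so V_GS − V_TN = √(2 I_D / k_n) = √(2 × 2 / 7.5) = 0.73 V.
V_GS = 1 + 0.73 = 1.73 V.

V_GS = 1.73 V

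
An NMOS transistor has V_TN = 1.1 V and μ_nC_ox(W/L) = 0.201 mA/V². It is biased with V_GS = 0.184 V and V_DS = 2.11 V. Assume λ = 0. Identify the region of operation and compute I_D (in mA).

Cutoff; I_D = 0 mA

V_GS = 0.184 V < V_TN = 1.1 V, so the transistor is in cutoff.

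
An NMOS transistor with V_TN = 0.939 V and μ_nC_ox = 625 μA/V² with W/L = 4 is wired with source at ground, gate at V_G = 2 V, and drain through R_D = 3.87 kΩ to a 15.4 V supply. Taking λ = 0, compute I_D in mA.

V_GS = V_G = 2 V, so V_ov = 2 − 0.939 = 1.06 V.
k_n = μ_nC_ox · (W/L) = 2.5 mA/V².
Assume saturation: I_D = ½ k_n V_ov² = 0.5 × 2.5 × 1.06² = 1.41 mA, giving V_DS = V_DD − I_D R_D = 15.4 − 1.41 × 3.87 = 9.95 V.
V_DS = 9.95 V ≥ V_ov = 1.06 V, confirming saturation.

I_D = 1.41 mA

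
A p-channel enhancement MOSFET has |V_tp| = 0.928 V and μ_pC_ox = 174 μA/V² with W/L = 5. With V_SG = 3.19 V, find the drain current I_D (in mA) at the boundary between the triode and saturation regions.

At the boundary V_SD = V_ov = V_SG − |V_tp| = 3.19 − 0.928 = 2.26 V.
k_p = μ_pC_ox · (W/L) = 0.87 mA/V².
I_D = ½ k_p V_ov² = 0.5 × 0.87 × 2.26² = 2.23 mA.

I_D = 2.23 mA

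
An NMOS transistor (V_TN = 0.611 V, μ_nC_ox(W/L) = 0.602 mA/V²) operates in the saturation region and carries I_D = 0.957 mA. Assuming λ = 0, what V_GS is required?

In saturation I_D = ½ k_n (V_GS − V_TN)², so V_GS − V_TN = √(2 I_D / k_n) = √(2 × 0.957 / 0.602) = 1.78 V.
V_GS = 0.611 + 1.78 = 2.39 V.

V_GS = 2.39 V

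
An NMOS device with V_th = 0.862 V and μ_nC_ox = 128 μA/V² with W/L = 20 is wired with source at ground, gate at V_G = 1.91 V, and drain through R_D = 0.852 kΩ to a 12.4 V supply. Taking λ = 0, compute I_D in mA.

I_D = 1.41 mA

V_GS = V_G = 1.91 V, so V_ov = 1.91 − 0.862 = 1.05 V.
k_n = μ_nC_ox · (W/L) = 2.56 mA/V².
Assume saturation: I_D = ½ k_n V_ov² = 0.5 × 2.56 × 1.05² = 1.41 mA, giving V_DS = V_DD − I_D R_D = 12.4 − 1.41 × 0.852 = 11.2 V.
V_DS = 11.2 V ≥ V_ov = 1.05 V, confirming saturation.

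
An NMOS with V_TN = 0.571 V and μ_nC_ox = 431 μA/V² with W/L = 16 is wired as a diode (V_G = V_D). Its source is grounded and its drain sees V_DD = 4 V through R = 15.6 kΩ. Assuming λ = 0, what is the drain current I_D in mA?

I_D = 0.204 mA

With gate tied to drain, V_GS = V_DS ≥ V_GS − V_TN, so the device is in saturation.
k_n = μ_nC_ox · (W/L) = 6.896 mA/V².
KCL at the drain: ½ k_n (V_GS − V_TN)² = (V_DD − V_GS)/R.
Let x = V_GS − 0.571. Then 53.8 x² + x − 3.429 = 0, giving x = 0.243 V (positive root), so V_GS = 0.814 V.
I_D = (V_DD − V_GS)/R = (4 − 0.814) / 15.6 = 0.204 mA.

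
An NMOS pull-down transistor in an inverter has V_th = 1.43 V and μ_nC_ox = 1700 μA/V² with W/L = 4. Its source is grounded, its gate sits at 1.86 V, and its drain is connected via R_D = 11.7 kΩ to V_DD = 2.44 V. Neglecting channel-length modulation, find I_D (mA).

V_GS = V_G = 1.86 V, so V_ov = 1.86 − 1.43 = 0.43 V.
k_n = μ_nC_ox · (W/L) = 6.8 mA/V².
Assume saturation: I_D = ½ k_n V_ov² = 0.5 × 6.8 × 0.43² = 0.629 mA, giving V_DS = V_DD − I_D R_D = 2.44 − 0.629 × 11.7 = -4.92 V.
But -4.92 V < V_ov = 0.43 V, so the device is actually in triode.
In triode I_D = k_n[V_ov V_DS − ½ V_DS²] and I_D = (V_DD − V_DS)/R_D. Equating: 39.8 V_DS² − 35.21 V_DS + 2.44 = 0, giving V_DS = 0.0758 V (the root below V_ov).
I_D = (2.44 − 0.0758) / 11.7 = 0.202 mA.

I_D = 0.202 mA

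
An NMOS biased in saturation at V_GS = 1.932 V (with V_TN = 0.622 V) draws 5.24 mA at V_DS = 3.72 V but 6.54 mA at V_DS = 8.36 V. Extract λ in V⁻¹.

With V_GS fixed, I_D ∝ (1 + λ V_DS) in saturation, so I_D2/I_D1 = (1 + λ V_DS2)/(1 + λ V_DS1).
6.54/5.24 = 1.248 = (1 + 8.36 λ)/(1 + 3.72 λ).
Solving: λ (I_D1 V_DS2 − I_D2 V_DS1) = I_D2 − I_D1, so λ = (6.54 − 5.24) / (5.24 × 8.36 − 6.54 × 3.72) = 1.3 / 19.5 = 0.0667 V⁻¹.

λ = 0.0667 V⁻¹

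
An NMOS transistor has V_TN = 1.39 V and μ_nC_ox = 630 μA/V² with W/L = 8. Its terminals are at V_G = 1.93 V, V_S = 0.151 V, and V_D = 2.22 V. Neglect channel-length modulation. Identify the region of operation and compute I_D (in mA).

Saturation; I_D = 0.381 mA

V_GS = V_G − V_S = 1.93 − 0.151 = 1.78 V; V_DS = V_D − V_S = 2.22 − 0.151 = 2.07 V.
k_n = μ_nC_ox · (W/L) = 5.04 mA/V².
V_ov = V_GS − V_TN = 1.78 − 1.39 = 0.389 V.
Since V_DS = 2.07 V ≥ V_ov = 0.389 V, the device is in saturation.
I_D = ½ k_n V_ov² = 0.5 × 5.04 × 0.389² = 0.381 mA.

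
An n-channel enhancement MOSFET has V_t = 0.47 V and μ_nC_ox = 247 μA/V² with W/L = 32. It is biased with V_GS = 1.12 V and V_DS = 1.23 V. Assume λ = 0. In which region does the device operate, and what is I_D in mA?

Saturation; I_D = 1.67 mA

k_n = μ_nC_ox · (W/L) = 7.904 mA/V².
V_ov = V_GS − V_t = 1.12 − 0.47 = 0.65 V.
Since V_DS = 1.23 V ≥ V_ov = 0.65 V, the device is in saturation.
I_D = ½ k_n V_ov² = 0.5 × 7.904 × 0.65² = 1.67 mA.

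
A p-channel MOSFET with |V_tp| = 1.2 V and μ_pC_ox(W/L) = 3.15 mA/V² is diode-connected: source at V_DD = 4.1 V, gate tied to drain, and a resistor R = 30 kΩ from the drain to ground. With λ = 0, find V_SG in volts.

With gate tied to drain, V_SG = V_SD ≥ V_SG − |V_tp|, so the device is in saturation.
KCL at the drain: ½ k_p (V_SG − |V_tp|)² = (V_DD − V_SG)/R.
Let x = V_SG − 1.2. Then 47.2 x² + x − 2.9 = 0, giving x = 0.237 V (positive root), so V_SG = 1.44 V.
I_D = (V_DD − V_SG)/R = (4.1 − 1.44) / 30 = 0.0888 mA.

V_SG = 1.44 V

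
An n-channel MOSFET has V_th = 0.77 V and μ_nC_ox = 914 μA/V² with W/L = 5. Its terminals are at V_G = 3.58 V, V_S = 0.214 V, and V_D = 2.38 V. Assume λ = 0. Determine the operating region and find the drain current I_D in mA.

Triode; I_D = 15.0 mA

V_GS = V_G − V_S = 3.58 − 0.214 = 3.37 V; V_DS = V_D − V_S = 2.38 − 0.214 = 2.17 V.
k_n = μ_nC_ox · (W/L) = 4.57 mA/V².
V_ov = V_GS − V_th = 3.37 − 0.77 = 2.6 V.
Since V_DS = 2.17 V < V_ov = 2.6 V, the device is in the triode region.
I_D = k_n [V_ov · V_DS − ½ V_DS²] = 4.57 × [2.6 × 2.17 − 0.5 × 2.17²] = 15 mA.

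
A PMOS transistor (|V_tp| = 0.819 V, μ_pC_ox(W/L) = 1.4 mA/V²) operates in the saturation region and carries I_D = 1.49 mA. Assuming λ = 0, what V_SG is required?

V_SG = 2.28 V

In saturation I_D = ½ k_p (V_SG − |V_tp|)², so V_SG − |V_tp| = √(2 I_D / k_p) = √(2 × 1.49 / 1.4) = 1.46 V.
V_SG = 0.819 + 1.46 = 2.28 V.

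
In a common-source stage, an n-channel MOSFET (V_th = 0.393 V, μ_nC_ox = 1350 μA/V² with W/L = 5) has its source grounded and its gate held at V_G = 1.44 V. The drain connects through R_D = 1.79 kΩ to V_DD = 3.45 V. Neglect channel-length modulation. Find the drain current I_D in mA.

V_GS = V_G = 1.44 V, so V_ov = 1.44 − 0.393 = 1.05 V.
k_n = μ_nC_ox · (W/L) = 6.75 mA/V².
Assume saturation: I_D = ½ k_n V_ov² = 0.5 × 6.75 × 1.05² = 3.7 mA, giving V_DS = V_DD − I_D R_D = 3.45 − 3.7 × 1.79 = -3.17 V.
But -3.17 V < V_ov = 1.05 V, so the device is actually in triode.
In triode I_D = k_n[V_ov V_DS − ½ V_DS²] and I_D = (V_DD − V_DS)/R_D. Equating: 6.04 V_DS² − 13.65 V_DS + 3.45 = 0, giving V_DS = 0.29 V (the root below V_ov).
I_D = (3.45 − 0.29) / 1.79 = 1.77 mA.

I_D = 1.77 mA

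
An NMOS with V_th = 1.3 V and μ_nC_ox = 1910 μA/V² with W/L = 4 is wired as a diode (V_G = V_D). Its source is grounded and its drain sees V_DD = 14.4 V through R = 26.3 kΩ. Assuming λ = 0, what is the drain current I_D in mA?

I_D = 0.485 mA

With gate tied to drain, V_GS = V_DS ≥ V_GS − V_th, so the device is in saturation.
k_n = μ_nC_ox · (W/L) = 7.64 mA/V².
KCL at the drain: ½ k_n (V_GS − V_th)² = (V_DD − V_GS)/R.
Let x = V_GS − 1.3. Then 100 x² + x − 13.1 = 0, giving x = 0.356 V (positive root), so V_GS = 1.66 V.
I_D = (V_DD − V_GS)/R = (14.4 − 1.66) / 26.3 = 0.485 mA.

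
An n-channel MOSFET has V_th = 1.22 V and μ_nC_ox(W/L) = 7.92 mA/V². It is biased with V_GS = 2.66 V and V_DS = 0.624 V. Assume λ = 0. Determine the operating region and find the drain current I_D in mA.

Triode; I_D = 5.57 mA

V_ov = V_GS − V_th = 2.66 − 1.22 = 1.44 V.
Since V_DS = 0.624 V < V_ov = 1.44 V, the device is in the triode region.
I_D = k_n [V_ov · V_DS − ½ V_DS²] = 7.92 × [1.44 × 0.624 − 0.5 × 0.624²] = 5.57 mA.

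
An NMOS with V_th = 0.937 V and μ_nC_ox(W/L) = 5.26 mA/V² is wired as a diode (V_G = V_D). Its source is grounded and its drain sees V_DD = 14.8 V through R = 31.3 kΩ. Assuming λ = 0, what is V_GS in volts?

V_GS = 1.34 V

With gate tied to drain, V_GS = V_DS ≥ V_GS − V_th, so the device is in saturation.
KCL at the drain: ½ k_n (V_GS − V_th)² = (V_DD − V_GS)/R.
Let x = V_GS − 0.937. Then 82.3 x² + x − 13.86 = 0, giving x = 0.404 V (positive root), so V_GS = 1.34 V.
I_D = (V_DD − V_GS)/R = (14.8 − 1.34) / 31.3 = 0.43 mA.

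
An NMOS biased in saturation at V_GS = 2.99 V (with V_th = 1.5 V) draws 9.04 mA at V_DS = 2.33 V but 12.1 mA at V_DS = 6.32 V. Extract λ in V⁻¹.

With V_GS fixed, I_D ∝ (1 + λ V_DS) in saturation, so I_D2/I_D1 = (1 + λ V_DS2)/(1 + λ V_DS1).
12.1/9.04 = 1.338 = (1 + 6.32 λ)/(1 + 2.33 λ).
Solving: λ (I_D1 V_DS2 − I_D2 V_DS1) = I_D2 − I_D1, so λ = (12.1 − 9.04) / (9.04 × 6.32 − 12.1 × 2.33) = 3.06 / 28.9 = 0.106 V⁻¹.

λ = 0.106 V⁻¹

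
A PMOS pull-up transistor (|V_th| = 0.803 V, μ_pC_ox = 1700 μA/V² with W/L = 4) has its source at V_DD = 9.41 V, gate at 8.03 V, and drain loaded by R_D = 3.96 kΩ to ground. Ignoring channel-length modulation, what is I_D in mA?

I_D = 1.13 mA

V_SG = V_DD − V_G = 9.41 − 8.03 = 1.38 V, so V_ov = 1.38 − 0.803 = 0.577 V.
k_p = μ_pC_ox · (W/L) = 6.8 mA/V².
Assume saturation: I_D = ½ k_p V_ov² = 0.5 × 6.8 × 0.577² = 1.13 mA, giving V_SD = V_DD − I_D R_D = 9.41 − 1.13 × 3.96 = 4.93 V.
V_SD = 4.93 V ≥ V_ov = 0.577 V, confirming saturation.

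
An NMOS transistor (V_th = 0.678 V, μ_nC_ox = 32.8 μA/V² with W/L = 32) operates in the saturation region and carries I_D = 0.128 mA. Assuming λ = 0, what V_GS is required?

k_n = μ_nC_ox · (W/L) = 1.05 mA/V².
In saturation I_D = ½ k_n (V_GS − V_th)², so V_GS − V_th = √(2 I_D / k_n) = √(2 × 0.128 / 1.05) = 0.494 V.
V_GS = 0.678 + 0.494 = 1.17 V.

V_GS = 1.17 V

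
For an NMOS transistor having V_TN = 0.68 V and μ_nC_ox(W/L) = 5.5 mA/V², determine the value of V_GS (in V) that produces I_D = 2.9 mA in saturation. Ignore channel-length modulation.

In saturation I_D = ½ k_n (V_GS − V_TN)², so V_GS − V_TN = √(2 I_D / k_n) = √(2 × 2.9 / 5.5) = 1.03 V.
V_GS = 0.68 + 1.03 = 1.71 V.

V_GS = 1.71 V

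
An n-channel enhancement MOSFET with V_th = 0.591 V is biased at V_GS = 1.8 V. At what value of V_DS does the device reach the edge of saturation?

The boundary between triode and saturation is V_DS = V_GS − V_th = V_ov.
V_ov = 1.8 − 0.591 = 1.21 V.

V_DS,sat = 1.21 V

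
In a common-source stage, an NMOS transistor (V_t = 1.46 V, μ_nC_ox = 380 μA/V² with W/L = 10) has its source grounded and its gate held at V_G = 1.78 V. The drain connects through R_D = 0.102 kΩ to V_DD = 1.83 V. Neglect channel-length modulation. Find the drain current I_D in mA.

I_D = 0.195 mA

V_GS = V_G = 1.78 V, so V_ov = 1.78 − 1.46 = 0.32 V.
k_n = μ_nC_ox · (W/L) = 3.8 mA/V².
Assume saturation: I_D = ½ k_n V_ov² = 0.5 × 3.8 × 0.32² = 0.195 mA, giving V_DS = V_DD − I_D R_D = 1.83 − 0.195 × 0.102 = 1.81 V.
V_DS = 1.81 V ≥ V_ov = 0.32 V, confirming saturation.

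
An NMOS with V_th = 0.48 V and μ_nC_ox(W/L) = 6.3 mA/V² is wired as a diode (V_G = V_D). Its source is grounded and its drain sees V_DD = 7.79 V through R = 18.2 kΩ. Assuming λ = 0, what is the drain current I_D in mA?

I_D = 0.383 mA

With gate tied to drain, V_GS = V_DS ≥ V_GS − V_th, so the device is in saturation.
KCL at the drain: ½ k_n (V_GS − V_th)² = (V_DD − V_GS)/R.
Let x = V_GS − 0.48. Then 57.3 x² + x − 7.31 = 0, giving x = 0.348 V (positive root), so V_GS = 0.828 V.
I_D = (V_DD − V_GS)/R = (7.79 − 0.828) / 18.2 = 0.383 mA.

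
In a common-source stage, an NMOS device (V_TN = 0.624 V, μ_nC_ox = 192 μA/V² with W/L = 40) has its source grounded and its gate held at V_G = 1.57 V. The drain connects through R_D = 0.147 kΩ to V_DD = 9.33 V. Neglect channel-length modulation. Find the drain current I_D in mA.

V_GS = V_G = 1.57 V, so V_ov = 1.57 − 0.624 = 0.946 V.
k_n = μ_nC_ox · (W/L) = 7.68 mA/V².
Assume saturation: I_D = ½ k_n V_ov² = 0.5 × 7.68 × 0.946² = 3.44 mA, giving V_DS = V_DD − I_D R_D = 9.33 − 3.44 × 0.147 = 8.82 V.
V_DS = 8.82 V ≥ V_ov = 0.946 V, confirming saturation.

I_D = 3.44 mA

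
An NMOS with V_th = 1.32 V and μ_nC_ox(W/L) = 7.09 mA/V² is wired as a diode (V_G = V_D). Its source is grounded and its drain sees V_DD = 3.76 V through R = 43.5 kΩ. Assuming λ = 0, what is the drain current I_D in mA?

With gate tied to drain, V_GS = V_DS ≥ V_GS − V_th, so the device is in saturation.
KCL at the drain: ½ k_n (V_GS − V_th)² = (V_DD − V_GS)/R.
Let x = V_GS − 1.32. Then 154 x² + x − 2.44 = 0, giving x = 0.123 V (positive root), so V_GS = 1.44 V.
I_D = (V_DD − V_GS)/R = (3.76 − 1.44) / 43.5 = 0.0533 mA.

I_D = 0.0533 mA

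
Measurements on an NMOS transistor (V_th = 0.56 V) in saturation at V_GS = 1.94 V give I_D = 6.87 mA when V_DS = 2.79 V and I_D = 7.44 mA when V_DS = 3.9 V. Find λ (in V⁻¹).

λ = 0.0944 V⁻¹

With V_GS fixed, I_D ∝ (1 + λ V_DS) in saturation, so I_D2/I_D1 = (1 + λ V_DS2)/(1 + λ V_DS1).
7.44/6.87 = 1.083 = (1 + 3.9 λ)/(1 + 2.79 λ).
Solving: λ (I_D1 V_DS2 − I_D2 V_DS1) = I_D2 − I_D1, so λ = (7.44 − 6.87) / (6.87 × 3.9 − 7.44 × 2.79) = 0.57 / 6.04 = 0.0944 V⁻¹.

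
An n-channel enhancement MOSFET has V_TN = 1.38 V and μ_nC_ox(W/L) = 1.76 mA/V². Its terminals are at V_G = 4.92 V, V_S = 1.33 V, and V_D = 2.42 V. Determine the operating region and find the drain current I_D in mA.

V_GS = V_G − V_S = 4.92 − 1.33 = 3.59 V; V_DS = V_D − V_S = 2.42 − 1.33 = 1.09 V.
V_ov = V_GS − V_TN = 3.59 − 1.38 = 2.21 V.
Since V_DS = 1.09 V < V_ov = 2.21 V, the device is in the triode region.
I_D = k_n [V_ov · V_DS − ½ V_DS²] = 1.76 × [2.21 × 1.09 − 0.5 × 1.09²] = 3.19 mA.

Triode; I_D = 3.19 mA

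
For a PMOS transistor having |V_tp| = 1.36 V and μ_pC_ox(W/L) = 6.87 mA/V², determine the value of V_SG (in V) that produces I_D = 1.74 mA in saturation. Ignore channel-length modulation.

V_SG = 2.07 V

In saturation I_D = ½ k_p (V_SG − |V_tp|)², so V_SG − |V_tp| = √(2 I_D / k_p) = √(2 × 1.74 / 6.87) = 0.712 V.
V_SG = 1.36 + 0.712 = 2.07 V.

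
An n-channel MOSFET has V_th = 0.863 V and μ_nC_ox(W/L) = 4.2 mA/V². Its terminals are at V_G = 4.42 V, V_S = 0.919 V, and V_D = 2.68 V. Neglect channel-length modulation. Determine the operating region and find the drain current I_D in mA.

V_GS = V_G − V_S = 4.42 − 0.919 = 3.5 V; V_DS = V_D − V_S = 2.68 − 0.919 = 1.76 V.
V_ov = V_GS − V_th = 3.5 − 0.863 = 2.64 V.
Since V_DS = 1.76 V < V_ov = 2.64 V, the device is in the triode region.
I_D = k_n [V_ov · V_DS − ½ V_DS²] = 4.2 × [2.64 × 1.76 − 0.5 × 1.76²] = 13 mA.

Triode; I_D = 13.0 mA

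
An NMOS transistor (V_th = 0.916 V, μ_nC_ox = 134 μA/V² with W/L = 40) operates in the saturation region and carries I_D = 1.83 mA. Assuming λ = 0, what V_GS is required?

V_GS = 1.74 V

k_n = μ_nC_ox · (W/L) = 5.36 mA/V².
In saturation I_D = ½ k_n (V_GS − V_th)², so V_GS − V_th = √(2 I_D / k_n) = √(2 × 1.83 / 5.36) = 0.826 V.
V_GS = 0.916 + 0.826 = 1.74 V.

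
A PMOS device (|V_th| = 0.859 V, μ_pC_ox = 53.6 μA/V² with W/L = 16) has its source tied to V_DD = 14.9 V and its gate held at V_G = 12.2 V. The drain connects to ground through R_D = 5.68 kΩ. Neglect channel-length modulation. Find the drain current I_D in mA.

I_D = 1.45 mA

V_SG = V_DD − V_G = 14.9 − 12.2 = 2.7 V, so V_ov = 2.7 − 0.859 = 1.84 V.
k_p = μ_pC_ox · (W/L) = 0.8576 mA/V².
Assume saturation: I_D = ½ k_p V_ov² = 0.5 × 0.8576 × 1.84² = 1.45 mA, giving V_SD = V_DD − I_D R_D = 14.9 − 1.45 × 5.68 = 6.65 V.
V_SD = 6.65 V ≥ V_ov = 1.84 V, confirming saturation.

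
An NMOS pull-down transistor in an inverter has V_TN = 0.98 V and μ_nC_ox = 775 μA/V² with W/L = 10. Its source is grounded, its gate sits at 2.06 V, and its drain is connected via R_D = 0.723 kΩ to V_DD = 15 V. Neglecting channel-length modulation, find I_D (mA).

V_GS = V_G = 2.06 V, so V_ov = 2.06 − 0.98 = 1.08 V.
k_n = μ_nC_ox · (W/L) = 7.75 mA/V².
Assume saturation: I_D = ½ k_n V_ov² = 0.5 × 7.75 × 1.08² = 4.52 mA, giving V_DS = V_DD − I_D R_D = 15 − 4.52 × 0.723 = 11.7 V.
V_DS = 11.7 V ≥ V_ov = 1.08 V, confirming saturation.

I_D = 4.52 mA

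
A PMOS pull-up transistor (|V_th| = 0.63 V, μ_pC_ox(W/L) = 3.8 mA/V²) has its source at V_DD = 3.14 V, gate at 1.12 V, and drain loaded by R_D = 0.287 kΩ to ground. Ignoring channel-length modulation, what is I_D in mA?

I_D = 3.67 mA

V_SG = V_DD − V_G = 3.14 − 1.12 = 2.02 V, so V_ov = 2.02 − 0.63 = 1.39 V.
Assume saturation: I_D = ½ k_p V_ov² = 0.5 × 3.8 × 1.39² = 3.67 mA, giving V_SD = V_DD − I_D R_D = 3.14 − 3.67 × 0.287 = 2.09 V.
V_SD = 2.09 V ≥ V_ov = 1.39 V, confirming saturation.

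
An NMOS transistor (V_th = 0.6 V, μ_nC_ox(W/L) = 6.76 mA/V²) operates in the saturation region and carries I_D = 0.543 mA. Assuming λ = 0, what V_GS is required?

V_GS = 1.00 V

In saturation I_D = ½ k_n (V_GS − V_th)², so V_GS − V_th = √(2 I_D / k_n) = √(2 × 0.543 / 6.76) = 0.401 V.
V_GS = 0.6 + 0.401 = 1 V.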